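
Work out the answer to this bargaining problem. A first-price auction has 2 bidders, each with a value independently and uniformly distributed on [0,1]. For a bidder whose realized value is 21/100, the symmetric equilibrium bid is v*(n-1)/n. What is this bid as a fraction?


Step 1: The symmetric BNE bidding function is b(v) = v * (n-1) / n
Step 2: Substitute v = 21/100 and n = 2
Step 3: b = 21/100 * 1/2
Step 4: b = 21/200

21/200


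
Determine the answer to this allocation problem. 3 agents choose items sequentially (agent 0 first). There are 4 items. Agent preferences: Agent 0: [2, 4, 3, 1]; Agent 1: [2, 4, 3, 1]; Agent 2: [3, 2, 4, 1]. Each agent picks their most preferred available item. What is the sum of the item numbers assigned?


Step 1: Agent 0 picks item 2
Step 2: Agent 1 picks item 4
Step 3: Agent 2 picks item 3
Step 4: Sum = 2 + 4 + 3 = 9

9


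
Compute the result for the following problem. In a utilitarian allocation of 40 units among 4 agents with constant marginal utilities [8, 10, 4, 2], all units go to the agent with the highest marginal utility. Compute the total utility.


Step 1: The marginal utilities are [8, 10, 4, 2]
Step 2: The highest marginal utility is 10
Step 3: All 40 units go to that agent
Step 4: Total utility = 10 * 40 = 400

400


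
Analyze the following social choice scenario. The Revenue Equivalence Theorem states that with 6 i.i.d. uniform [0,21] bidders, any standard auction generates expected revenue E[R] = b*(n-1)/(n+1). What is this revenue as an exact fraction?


Step 1: By Revenue Equivalence, expected revenue = b*(n-1)/(n+1)
Step 2: Substituting n = 6, b = 21
Step 3: Revenue = 21*(6-1)/(6+1) = 21*5/7
Step 4: Revenue = 105/7 = 15

15


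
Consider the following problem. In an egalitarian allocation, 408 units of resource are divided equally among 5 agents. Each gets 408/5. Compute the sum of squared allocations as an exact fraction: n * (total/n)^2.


Step 1: Each agent's share = 408/5
Step 2: Square of each share = (408/5)^2 = 166464/25
Step 3: Sum of squares = 5 * 166464/25 = 166464/5

166464/5


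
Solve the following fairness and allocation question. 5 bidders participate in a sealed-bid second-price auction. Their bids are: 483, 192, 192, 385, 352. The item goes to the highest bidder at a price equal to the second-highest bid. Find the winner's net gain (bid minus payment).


Step 1: Sort bids in descending order: 483, 385, 352, 192, 192
Step 2: The winning bid is the highest: 483
Step 3: The payment equals the second-highest bid: 385
Step 4: Surplus = winner's bid - payment = 483 - 385 = 98

98


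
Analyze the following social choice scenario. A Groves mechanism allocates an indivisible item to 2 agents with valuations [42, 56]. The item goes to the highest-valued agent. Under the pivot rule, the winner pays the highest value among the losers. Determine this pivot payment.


Step 1: The efficient winner is agent 1 with value 56
Step 2: Other agents' values: [42]
Step 3: Pivot payment = max(others) = 42
Step 4: The winner pays 42

42


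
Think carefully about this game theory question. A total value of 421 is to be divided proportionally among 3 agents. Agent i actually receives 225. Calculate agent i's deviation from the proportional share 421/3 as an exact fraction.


Step 1: Proportional share = 421/3
Step 2: Agent's actual allocation = 225
Step 3: Excess = 225 - 421/3 = 254/3

254/3


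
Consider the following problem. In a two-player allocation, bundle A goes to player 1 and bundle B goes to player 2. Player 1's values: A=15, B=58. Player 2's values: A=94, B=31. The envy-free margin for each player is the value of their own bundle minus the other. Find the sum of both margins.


Step 1: Player 1's margin = v1(A) - v1(B) = 15 - 58 = -43
Step 2: Player 2's margin = v2(B) - v2(A) = 31 - 94 = -63
Step 3: Total margin = -43 + -63 = -106

-106


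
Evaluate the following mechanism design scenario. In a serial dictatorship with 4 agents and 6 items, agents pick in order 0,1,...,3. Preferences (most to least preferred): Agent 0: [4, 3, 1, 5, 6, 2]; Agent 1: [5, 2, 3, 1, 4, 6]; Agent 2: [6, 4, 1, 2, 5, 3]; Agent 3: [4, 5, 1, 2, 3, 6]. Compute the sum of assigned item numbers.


Step 1: Agent 0 picks item 4
Step 2: Agent 1 picks item 5
Step 3: Agent 2 picks item 6
Step 4: Agent 3 picks item 1
Step 5: Sum = 4 + 5 + 6 + 1 = 16

16


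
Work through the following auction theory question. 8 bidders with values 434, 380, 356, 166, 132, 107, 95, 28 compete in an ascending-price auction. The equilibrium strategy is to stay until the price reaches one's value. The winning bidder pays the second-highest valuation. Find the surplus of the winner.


Step 1: Identify the highest value: 434
Step 2: Identify the second-highest value: 380
Step 3: The final price = second-highest value = 380
Step 4: Surplus = 434 - 380 = 54

54


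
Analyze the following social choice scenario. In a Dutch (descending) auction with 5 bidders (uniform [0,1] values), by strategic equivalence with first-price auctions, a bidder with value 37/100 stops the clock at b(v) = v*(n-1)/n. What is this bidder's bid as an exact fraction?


Step 1: Dutch auctions are strategically equivalent to first-price auctions
Step 2: The equilibrium bid is b(v) = v*(n-1)/n
Step 3: b = 37/100 * 4/5
Step 4: b = 37/125

37/125


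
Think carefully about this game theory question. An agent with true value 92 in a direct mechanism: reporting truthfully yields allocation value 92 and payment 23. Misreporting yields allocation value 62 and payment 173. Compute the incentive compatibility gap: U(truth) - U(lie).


Step 1: U(truth) = value - payment = 92 - 23 = 69
Step 2: U(lie) = allocation - payment = 62 - 173 = -111
Step 3: IC gap = 69 - (-111) = 180

180


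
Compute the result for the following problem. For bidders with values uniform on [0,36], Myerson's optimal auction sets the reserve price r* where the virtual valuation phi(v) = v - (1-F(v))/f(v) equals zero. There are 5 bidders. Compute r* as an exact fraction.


Step 1: For U[0,36], F(v) = v/36 and f(v) = 1/36
Step 2: phi(v) = v - (1 - v/36)/(1/36) = v - (36 - v) = 2v - 36
Step 3: Set phi(r*) = 0: 2r* - 36 = 0
Step 4: r* = 36/2 = 18 (the number of bidders n = 5 does not enter)

18


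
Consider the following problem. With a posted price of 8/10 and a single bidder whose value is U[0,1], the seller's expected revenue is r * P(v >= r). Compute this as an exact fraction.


Step 1: Posted price r = 4/5, value support [0,1]
Step 2: P(v >= r) = (1 - 4/5)/1 = 1/5
Step 3: Expected revenue = r * P(v >= r) = 4/5 * 1/5
Step 4: Revenue = 4/25

4/25


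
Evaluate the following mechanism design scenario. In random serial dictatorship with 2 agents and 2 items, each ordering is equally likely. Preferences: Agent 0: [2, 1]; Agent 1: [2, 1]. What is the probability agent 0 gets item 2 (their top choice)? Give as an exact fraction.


Step 1: Agent 0 wants item 2
Step 2: There are 2 possible orderings of agents
Step 3: In 1 orderings, agent 0 gets item 2
Step 4: Probability = 1/2

1/2


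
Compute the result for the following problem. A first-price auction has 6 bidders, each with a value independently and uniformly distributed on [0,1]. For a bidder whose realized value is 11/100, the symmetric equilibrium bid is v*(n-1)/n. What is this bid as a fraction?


Step 1: The symmetric BNE bidding function is b(v) = v * (n-1) / n
Step 2: Substitute v = 11/100 and n = 6
Step 3: b = 11/100 * 5/6
Step 4: b = 11/120

11/120


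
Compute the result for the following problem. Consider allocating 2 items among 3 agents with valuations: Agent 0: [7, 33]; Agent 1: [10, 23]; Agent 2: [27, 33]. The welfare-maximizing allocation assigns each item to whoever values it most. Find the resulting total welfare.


Step 1: For each item, find the maximum value among all agents.
Step 2: Item 0 -> Agent 2 (value 27)
Step 3: Item 1 -> Agent 0 (value 33)
Step 4: Total welfare = 27 + 33 = 60

60


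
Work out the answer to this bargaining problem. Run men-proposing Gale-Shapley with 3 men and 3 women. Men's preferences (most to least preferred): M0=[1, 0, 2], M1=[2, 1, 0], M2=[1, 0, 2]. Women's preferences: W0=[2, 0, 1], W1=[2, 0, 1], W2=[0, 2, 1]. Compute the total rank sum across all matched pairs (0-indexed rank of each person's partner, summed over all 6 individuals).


Step 1: Run Gale-Shapley (men propose, women hold best offer):
  M0 proposes to W1; she accepts
  M1 proposes to W2; she accepts
  M2 proposes to W1; she switches from M0
  M0 proposes to W0; she accepts
Step 2: Final matching: W0-M0, W1-M2, W2-M1
Step 3: 0-indexed ranks (man's rank of his match, then woman's): 1 + 1 + 0 + 0 + 0 + 2
Step 4: Total rank sum = 4

4


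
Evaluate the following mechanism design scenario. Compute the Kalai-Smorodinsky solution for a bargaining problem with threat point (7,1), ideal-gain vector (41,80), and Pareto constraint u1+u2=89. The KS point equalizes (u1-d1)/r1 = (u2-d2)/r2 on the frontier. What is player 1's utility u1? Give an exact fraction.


Step 1: At the KS point, (u1-d1)/r1 = (u2-d2)/r2 = t and u1+u2 = 89
Step 2: u1 = d1 + r1*t and u2 = d2 + r2*t, so (d1 + r1*t) + (d2 + r2*t) = 89
Step 3: t = (89 - 7 - 1)/(41 + 80) = 81/121
Step 4: u1 = d1 + r1*t = 7 + 41 * 81/121 = 4168/121
Step 5: (Check: u2 = d2 + r2*t = 6601/121; u1+u2 = 4168/121 + 6601/121 = 89, on the frontier.)

4168/121


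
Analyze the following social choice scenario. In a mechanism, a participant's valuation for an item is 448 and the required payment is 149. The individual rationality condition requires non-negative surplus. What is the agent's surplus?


Step 1: Surplus = value - payment = 448 - 149 = 299
Step 2: IR is satisfied (surplus >= 0)

299


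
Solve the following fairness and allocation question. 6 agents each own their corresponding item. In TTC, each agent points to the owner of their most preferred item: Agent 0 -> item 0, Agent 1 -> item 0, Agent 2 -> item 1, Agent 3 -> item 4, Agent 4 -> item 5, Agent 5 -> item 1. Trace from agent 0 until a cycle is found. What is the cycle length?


Step 1: Trace the pointer graph from agent 0: 0 -> 0
Step 2: A cycle is detected when we revisit agent 0
Step 3: The cycle is: 0 -> 0
Step 4: Cycle length = 1

1


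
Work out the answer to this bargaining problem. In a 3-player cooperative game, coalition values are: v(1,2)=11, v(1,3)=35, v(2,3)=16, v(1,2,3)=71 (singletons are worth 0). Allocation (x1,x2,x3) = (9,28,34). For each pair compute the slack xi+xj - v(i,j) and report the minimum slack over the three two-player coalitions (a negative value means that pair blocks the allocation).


Step 1: Slack for coalition (1,2): x1+x2 - v12 = 37 - 11 = 26
Step 2: Slack for coalition (1,3): x1+x3 - v13 = 43 - 35 = 8
Step 3: Slack for coalition (2,3): x2+x3 - v23 = 62 - 16 = 46
Step 4: Minimum slack = min(26, 8, 46) = 8, attained by (1,3); no pair can gain by deviating, so the allocation is in the core

8


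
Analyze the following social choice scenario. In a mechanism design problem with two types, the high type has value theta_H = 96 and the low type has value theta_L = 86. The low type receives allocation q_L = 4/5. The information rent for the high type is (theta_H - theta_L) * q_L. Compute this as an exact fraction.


Step 1: theta_H - theta_L = 96 - 86 = 10
Step 2: Information rent = (theta_H - theta_L) * q_L
Step 3: = 10 * 4/5
Step 4: = 8

8


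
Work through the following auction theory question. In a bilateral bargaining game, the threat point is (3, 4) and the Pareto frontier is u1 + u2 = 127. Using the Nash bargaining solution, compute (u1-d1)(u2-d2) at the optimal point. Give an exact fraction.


Step 1: The Nash solution splits surplus symmetrically above the disagreement point
Step 2: u1 = (total + d1 - d2)/2 = (127 + 3 - 4)/2 = 63
Step 3: u2 = (total - d1 + d2)/2 = (127 - 3 + 4)/2 = 64
Step 4: Nash product = (63 - 3) * (64 - 4)
Step 5: = 60 * 60 = 3600

3600


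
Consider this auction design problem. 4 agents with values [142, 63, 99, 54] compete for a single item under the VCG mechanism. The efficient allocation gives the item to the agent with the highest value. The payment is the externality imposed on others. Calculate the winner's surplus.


Step 1: The winner is the agent with the highest value: agent 0 with value 142
Step 2: Values of other agents: [63, 99, 54]
Step 3: VCG payment = max of others' values = 99
Step 4: Surplus = 142 - 99 = 43

43


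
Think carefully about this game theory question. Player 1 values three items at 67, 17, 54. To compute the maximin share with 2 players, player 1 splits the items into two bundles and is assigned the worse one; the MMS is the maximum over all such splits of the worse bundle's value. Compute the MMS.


Step 1: Item values = 67, 17, 54
Step 2: Enumerate all 2-bundle partitions and take the smaller bundle:
  Partition 1: {67} vs {17,54} -> bundles 67, 71; min = 67
  Partition 2: {17} vs {67,54} -> bundles 17, 121; min = 17
  Partition 3: {54} vs {67,17} -> bundles 54, 84; min = 54
Step 3: MMS = max(67, 17, 54) = 67

67


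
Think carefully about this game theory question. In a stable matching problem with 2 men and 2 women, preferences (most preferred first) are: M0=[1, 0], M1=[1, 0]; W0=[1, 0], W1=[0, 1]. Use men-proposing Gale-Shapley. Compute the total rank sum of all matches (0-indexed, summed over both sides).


Step 1: Run Gale-Shapley (men propose, women hold best offer):
  M0 proposes to W1; she accepts
  M1 proposes to W1; rejected
  M1 proposes to W0; she accepts
Step 2: Final matching: W0-M1, W1-M0
Step 3: 0-indexed ranks (man's rank of his match, then woman's): 1 + 0 + 0 + 0
Step 4: Total rank sum = 1

1


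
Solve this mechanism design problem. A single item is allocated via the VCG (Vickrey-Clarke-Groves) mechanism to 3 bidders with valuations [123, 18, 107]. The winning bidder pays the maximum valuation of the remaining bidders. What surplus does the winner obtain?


Step 1: The winner is the agent with the highest value: agent 0 with value 123
Step 2: Values of other agents: [18, 107]
Step 3: VCG payment = max of others' values = 107
Step 4: Surplus = 123 - 107 = 16

16


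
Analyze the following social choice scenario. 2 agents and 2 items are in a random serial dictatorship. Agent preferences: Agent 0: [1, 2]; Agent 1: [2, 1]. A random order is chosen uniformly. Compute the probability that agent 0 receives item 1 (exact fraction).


Step 1: Agent 0 wants item 1
Step 2: There are 2 possible orderings of agents
Step 3: In 2 orderings, agent 0 gets item 1
Step 4: Probability = 2/2 = 1

1


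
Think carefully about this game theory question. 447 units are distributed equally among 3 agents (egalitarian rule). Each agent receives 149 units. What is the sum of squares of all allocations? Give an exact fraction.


Step 1: Each agent's share = 447/3 = 149
Step 2: Square of each share = (149)^2 = 22201
Step 3: Sum of squares = 3 * 22201 = 66603

66603


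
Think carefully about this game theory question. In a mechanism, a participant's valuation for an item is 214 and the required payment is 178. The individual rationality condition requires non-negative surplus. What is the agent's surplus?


Step 1: Surplus = value - payment = 214 - 178 = 36
Step 2: IR is satisfied (surplus >= 0)

36


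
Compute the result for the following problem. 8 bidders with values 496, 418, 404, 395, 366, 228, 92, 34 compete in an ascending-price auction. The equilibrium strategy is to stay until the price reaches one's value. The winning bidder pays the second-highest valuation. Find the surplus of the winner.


Step 1: Identify the highest value: 496
Step 2: Identify the second-highest value: 418
Step 3: The final price = second-highest value = 418
Step 4: Surplus = 496 - 418 = 78

78


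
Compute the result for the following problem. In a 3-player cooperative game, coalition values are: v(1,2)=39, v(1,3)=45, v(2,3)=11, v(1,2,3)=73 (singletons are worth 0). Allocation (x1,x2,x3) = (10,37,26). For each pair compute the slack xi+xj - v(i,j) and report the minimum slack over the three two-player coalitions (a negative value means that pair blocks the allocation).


Step 1: Slack for coalition (1,2): x1+x2 - v12 = 47 - 39 = 8
Step 2: Slack for coalition (1,3): x1+x3 - v13 = 36 - 45 = -9
Step 3: Slack for coalition (2,3): x2+x3 - v23 = 63 - 11 = 52
Step 4: Minimum slack = min(8, -9, 52) = -9, attained by (1,3); coalition (1,3) can block (slack < 0), so the allocation is not in the core

-9


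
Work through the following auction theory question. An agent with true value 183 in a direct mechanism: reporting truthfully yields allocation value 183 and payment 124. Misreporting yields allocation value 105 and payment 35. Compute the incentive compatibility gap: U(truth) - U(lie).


Step 1: U(truth) = value - payment = 183 - 124 = 59
Step 2: U(lie) = allocation - payment = 105 - 35 = 70
Step 3: IC gap = 59 - 70 = -11

-11


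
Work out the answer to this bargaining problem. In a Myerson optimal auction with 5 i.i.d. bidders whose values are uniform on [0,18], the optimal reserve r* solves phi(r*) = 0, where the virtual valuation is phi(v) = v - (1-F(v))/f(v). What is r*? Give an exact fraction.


Step 1: For U[0,18], F(v) = v/18 and f(v) = 1/18
Step 2: phi(v) = v - (1 - v/18)/(1/18) = v - (18 - v) = 2v - 18
Step 3: Set phi(r*) = 0: 2r* - 18 = 0
Step 4: r* = 18/2 = 9 (the number of bidders n = 5 does not enter)

9


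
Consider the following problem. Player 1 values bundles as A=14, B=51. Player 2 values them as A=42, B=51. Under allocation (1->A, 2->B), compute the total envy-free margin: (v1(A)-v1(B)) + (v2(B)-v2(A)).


Step 1: Player 1's margin = v1(A) - v1(B) = 14 - 51 = -37
Step 2: Player 2's margin = v2(B) - v2(A) = 51 - 42 = 9
Step 3: Total margin = -37 + 9 = -28

-28


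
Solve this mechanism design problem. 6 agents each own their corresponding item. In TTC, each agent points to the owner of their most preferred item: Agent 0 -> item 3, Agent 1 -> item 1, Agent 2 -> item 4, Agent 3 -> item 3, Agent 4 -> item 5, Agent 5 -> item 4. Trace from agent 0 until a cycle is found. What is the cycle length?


Step 1: Trace the pointer graph from agent 0: 0 -> 3 -> 3
Step 2: A cycle is detected when we revisit agent 3
Step 3: The cycle is: 3 -> 3
Step 4: Cycle length = 1

1


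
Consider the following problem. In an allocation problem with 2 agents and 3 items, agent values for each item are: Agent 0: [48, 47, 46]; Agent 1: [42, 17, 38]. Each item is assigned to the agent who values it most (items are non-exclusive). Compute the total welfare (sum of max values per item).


Step 1: For each item, find the maximum value among all agents.
Step 2: Item 0 -> Agent 0 (value 48)
Step 3: Item 1 -> Agent 0 (value 47)
Step 4: Item 2 -> Agent 0 (value 46)
Step 5: Total welfare = 48 + 47 + 46 = 141

141


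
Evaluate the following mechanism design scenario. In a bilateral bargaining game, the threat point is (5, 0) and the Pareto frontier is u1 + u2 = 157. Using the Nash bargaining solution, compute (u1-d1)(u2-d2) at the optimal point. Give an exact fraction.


Step 1: The Nash solution splits surplus symmetrically above the disagreement point
Step 2: u1 = (total + d1 - d2)/2 = (157 + 5 - 0)/2 = 81
Step 3: u2 = (total - d1 + d2)/2 = (157 - 5 + 0)/2 = 76
Step 4: Nash product = (81 - 5) * (76 - 0)
Step 5: = 76 * 76 = 5776

5776


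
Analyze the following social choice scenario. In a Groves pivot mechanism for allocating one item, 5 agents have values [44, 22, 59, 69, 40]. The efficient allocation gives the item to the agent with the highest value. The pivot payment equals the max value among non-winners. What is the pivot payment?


Step 1: The efficient winner is agent 3 with value 69
Step 2: Other agents' values: [44, 22, 59, 40]
Step 3: Pivot payment = max(others) = 59
Step 4: The winner pays 59

59


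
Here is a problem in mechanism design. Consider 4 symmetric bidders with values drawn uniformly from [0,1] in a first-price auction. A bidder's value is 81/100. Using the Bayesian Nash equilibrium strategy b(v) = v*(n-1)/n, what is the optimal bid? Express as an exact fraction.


Step 1: The symmetric BNE bidding function is b(v) = v * (n-1) / n
Step 2: Substitute v = 81/100 and n = 4
Step 3: b = 81/100 * 3/4
Step 4: b = 243/400

243/400


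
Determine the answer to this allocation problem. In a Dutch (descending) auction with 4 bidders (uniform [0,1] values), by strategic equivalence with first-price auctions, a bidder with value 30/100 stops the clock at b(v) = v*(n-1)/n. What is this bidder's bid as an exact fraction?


Step 1: Dutch auctions are strategically equivalent to first-price auctions
Step 2: The equilibrium bid is b(v) = v*(n-1)/n
Step 3: b = 3/10 * 3/4
Step 4: b = 9/40

9/40


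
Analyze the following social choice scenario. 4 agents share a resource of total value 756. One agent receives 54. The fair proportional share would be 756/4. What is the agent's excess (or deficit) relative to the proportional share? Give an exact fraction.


Step 1: Proportional share = 756/4 = 189
Step 2: Agent's actual allocation = 54
Step 3: Excess = 54 - 189 = -135

-135


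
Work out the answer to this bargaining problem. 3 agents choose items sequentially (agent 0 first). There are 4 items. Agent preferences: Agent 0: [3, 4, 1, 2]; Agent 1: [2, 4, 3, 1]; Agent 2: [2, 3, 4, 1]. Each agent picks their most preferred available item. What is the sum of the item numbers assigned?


Step 1: Agent 0 picks item 3
Step 2: Agent 1 picks item 2
Step 3: Agent 2 picks item 4
Step 4: Sum = 3 + 2 + 4 = 9

9


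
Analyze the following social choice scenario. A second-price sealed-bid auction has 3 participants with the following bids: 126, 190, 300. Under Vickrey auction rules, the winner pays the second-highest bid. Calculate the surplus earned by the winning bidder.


Step 1: Sort bids in descending order: 300, 190, 126
Step 2: The winning bid is the highest: 300
Step 3: The payment equals the second-highest bid: 190
Step 4: Surplus = winner's bid - payment = 300 - 190 = 110

110


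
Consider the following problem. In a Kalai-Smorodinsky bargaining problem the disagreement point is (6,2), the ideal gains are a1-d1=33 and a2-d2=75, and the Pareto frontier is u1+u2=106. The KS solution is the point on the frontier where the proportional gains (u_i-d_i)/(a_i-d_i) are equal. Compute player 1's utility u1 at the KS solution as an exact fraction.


Step 1: At the KS point, (u1-d1)/r1 = (u2-d2)/r2 = t and u1+u2 = 106
Step 2: u1 = d1 + r1*t and u2 = d2 + r2*t, so (d1 + r1*t) + (d2 + r2*t) = 106
Step 3: t = (106 - 6 - 2)/(33 + 75) = 98/108 = 49/54
Step 4: u1 = d1 + r1*t = 6 + 33 * 49/54 = 647/18
Step 5: (Check: u2 = d2 + r2*t = 1261/18; u1+u2 = 647/18 + 1261/18 = 106, on the frontier.)

647/18


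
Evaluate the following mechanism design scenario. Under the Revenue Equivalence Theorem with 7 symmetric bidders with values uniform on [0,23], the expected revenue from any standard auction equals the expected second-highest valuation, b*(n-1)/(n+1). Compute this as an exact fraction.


Step 1: By Revenue Equivalence, expected revenue = b*(n-1)/(n+1)
Step 2: Substituting n = 7, b = 23
Step 3: Revenue = 23*(7-1)/(7+1) = 23*6/8
Step 4: Revenue = 138/8 = 69/4

69/4


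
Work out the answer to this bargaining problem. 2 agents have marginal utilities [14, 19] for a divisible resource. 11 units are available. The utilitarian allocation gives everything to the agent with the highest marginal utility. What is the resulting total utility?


Step 1: The marginal utilities are [14, 19]
Step 2: The highest marginal utility is 19
Step 3: All 11 units go to that agent
Step 4: Total utility = 19 * 11 = 209

209


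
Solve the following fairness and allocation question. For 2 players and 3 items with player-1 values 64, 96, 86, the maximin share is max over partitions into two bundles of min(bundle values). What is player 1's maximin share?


Step 1: Item values = 64, 96, 86
Step 2: Enumerate all 2-bundle partitions and take the smaller bundle:
  Partition 1: {64} vs {96,86} -> bundles 64, 182; min = 64
  Partition 2: {96} vs {64,86} -> bundles 96, 150; min = 96
  Partition 3: {86} vs {64,96} -> bundles 86, 160; min = 86
Step 3: MMS = max(64, 96, 86) = 96

96


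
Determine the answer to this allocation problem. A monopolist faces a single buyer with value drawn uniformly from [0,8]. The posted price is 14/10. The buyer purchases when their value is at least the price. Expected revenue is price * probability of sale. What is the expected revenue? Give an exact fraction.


Step 1: Posted price r = 7/5, value support [0,8]
Step 2: P(v >= r) = (8 - 7/5)/8 = 33/40
Step 3: Expected revenue = r * P(v >= r) = 7/5 * 33/40
Step 4: Revenue = 231/200

231/200


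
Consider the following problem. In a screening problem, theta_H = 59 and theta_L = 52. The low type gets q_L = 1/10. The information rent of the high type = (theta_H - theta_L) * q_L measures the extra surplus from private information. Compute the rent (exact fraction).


Step 1: theta_H - theta_L = 59 - 52 = 7
Step 2: Information rent = (theta_H - theta_L) * q_L
Step 3: = 7 * 1/10
Step 4: = 7/10

7/10


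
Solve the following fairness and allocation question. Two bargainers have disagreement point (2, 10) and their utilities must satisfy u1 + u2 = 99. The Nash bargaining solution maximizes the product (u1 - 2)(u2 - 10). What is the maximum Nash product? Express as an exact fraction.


Step 1: The Nash solution splits surplus symmetrically above the disagreement point
Step 2: u1 = (total + d1 - d2)/2 = (99 + 2 - 10)/2 = 91/2
Step 3: u2 = (total - d1 + d2)/2 = (99 - 2 + 10)/2 = 107/2
Step 4: Nash product = (91/2 - 2) * (107/2 - 10)
Step 5: = 87/2 * 87/2 = 7569/4

7569/4


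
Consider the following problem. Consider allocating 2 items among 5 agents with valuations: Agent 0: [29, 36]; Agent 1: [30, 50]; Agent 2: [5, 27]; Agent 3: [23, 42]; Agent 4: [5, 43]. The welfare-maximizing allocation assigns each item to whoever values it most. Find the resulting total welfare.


Step 1: For each item, find the maximum value among all agents.
Step 2: Item 0 -> Agent 1 (value 30)
Step 3: Item 1 -> Agent 1 (value 50)
Step 4: Total welfare = 30 + 50 = 80

80


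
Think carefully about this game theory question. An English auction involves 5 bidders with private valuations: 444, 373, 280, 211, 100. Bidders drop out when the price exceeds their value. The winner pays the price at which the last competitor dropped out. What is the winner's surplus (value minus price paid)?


Step 1: Identify the highest value: 444
Step 2: Identify the second-highest value: 373
Step 3: The final price = second-highest value = 373
Step 4: Surplus = 444 - 373 = 71

71


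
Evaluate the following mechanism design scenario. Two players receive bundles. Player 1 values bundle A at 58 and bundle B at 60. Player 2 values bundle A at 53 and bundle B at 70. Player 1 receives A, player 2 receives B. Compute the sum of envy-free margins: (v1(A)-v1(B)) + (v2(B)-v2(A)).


Step 1: Player 1's margin = v1(A) - v1(B) = 58 - 60 = -2
Step 2: Player 2's margin = v2(B) - v2(A) = 70 - 53 = 17
Step 3: Total margin = -2 + 17 = 15

15


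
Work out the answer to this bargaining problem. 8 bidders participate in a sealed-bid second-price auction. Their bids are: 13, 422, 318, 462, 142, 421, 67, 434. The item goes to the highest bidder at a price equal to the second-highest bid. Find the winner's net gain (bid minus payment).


Step 1: Sort bids in descending order: 462, 434, 422, 421, 318, 142, 67, 13
Step 2: The winning bid is the highest: 462
Step 3: The payment equals the second-highest bid: 434
Step 4: Surplus = winner's bid - payment = 462 - 434 = 28

28


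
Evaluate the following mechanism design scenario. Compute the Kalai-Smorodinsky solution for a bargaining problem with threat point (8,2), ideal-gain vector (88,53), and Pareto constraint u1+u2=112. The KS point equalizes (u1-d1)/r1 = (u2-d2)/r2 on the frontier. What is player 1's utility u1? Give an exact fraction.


Step 1: At the KS point, (u1-d1)/r1 = (u2-d2)/r2 = t and u1+u2 = 112
Step 2: u1 = d1 + r1*t and u2 = d2 + r2*t, so (d1 + r1*t) + (d2 + r2*t) = 112
Step 3: t = (112 - 8 - 2)/(88 + 53) = 102/141 = 34/47
Step 4: u1 = d1 + r1*t = 8 + 88 * 34/47 = 3368/47
Step 5: (Check: u2 = d2 + r2*t = 1896/47; u1+u2 = 3368/47 + 1896/47 = 112, on the frontier.)

3368/47


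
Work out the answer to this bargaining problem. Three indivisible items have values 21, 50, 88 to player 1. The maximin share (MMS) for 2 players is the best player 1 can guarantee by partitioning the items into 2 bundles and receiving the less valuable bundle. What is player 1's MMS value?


Step 1: Item values = 21, 50, 88
Step 2: Enumerate all 2-bundle partitions and take the smaller bundle:
  Partition 1: {21} vs {50,88} -> bundles 21, 138; min = 21
  Partition 2: {50} vs {21,88} -> bundles 50, 109; min = 50
  Partition 3: {88} vs {21,50} -> bundles 88, 71; min = 71
Step 3: MMS = max(21, 50, 71) = 71

71


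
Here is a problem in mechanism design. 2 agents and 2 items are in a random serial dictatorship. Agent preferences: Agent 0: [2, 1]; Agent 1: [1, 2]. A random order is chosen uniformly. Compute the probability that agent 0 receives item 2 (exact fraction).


Step 1: Agent 0 wants item 2
Step 2: There are 2 possible orderings of agents
Step 3: In 2 orderings, agent 0 gets item 2
Step 4: Probability = 2/2 = 1

1


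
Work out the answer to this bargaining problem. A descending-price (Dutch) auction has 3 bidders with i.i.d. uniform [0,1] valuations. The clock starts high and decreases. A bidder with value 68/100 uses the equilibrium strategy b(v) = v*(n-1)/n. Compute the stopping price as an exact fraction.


Step 1: Dutch auctions are strategically equivalent to first-price auctions
Step 2: The equilibrium bid is b(v) = v*(n-1)/n
Step 3: b = 17/25 * 2/3
Step 4: b = 34/75

34/75


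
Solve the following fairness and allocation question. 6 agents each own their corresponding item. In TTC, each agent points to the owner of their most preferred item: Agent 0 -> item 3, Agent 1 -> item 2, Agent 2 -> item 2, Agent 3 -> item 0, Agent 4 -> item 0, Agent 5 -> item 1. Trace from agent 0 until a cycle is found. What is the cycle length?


Step 1: Trace the pointer graph from agent 0: 0 -> 3 -> 0
Step 2: A cycle is detected when we revisit agent 0
Step 3: The cycle is: 0 -> 3 -> 0
Step 4: Cycle length = 2

2


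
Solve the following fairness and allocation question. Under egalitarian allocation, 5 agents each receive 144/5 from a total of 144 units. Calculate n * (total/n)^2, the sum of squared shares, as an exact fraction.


Step 1: Each agent's share = 144/5
Step 2: Square of each share = (144/5)^2 = 20736/25
Step 3: Sum of squares = 5 * 20736/25 = 20736/5

20736/5


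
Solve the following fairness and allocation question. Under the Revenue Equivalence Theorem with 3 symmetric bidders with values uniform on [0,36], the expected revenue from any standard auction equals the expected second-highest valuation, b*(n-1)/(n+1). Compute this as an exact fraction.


Step 1: By Revenue Equivalence, expected revenue = b*(n-1)/(n+1)
Step 2: Substituting n = 3, b = 36
Step 3: Revenue = 36*(3-1)/(3+1) = 36*2/4
Step 4: Revenue = 72/4 = 18

18


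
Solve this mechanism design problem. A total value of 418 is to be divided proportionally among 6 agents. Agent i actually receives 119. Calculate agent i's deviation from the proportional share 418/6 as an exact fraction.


Step 1: Proportional share = 418/6 = 209/3
Step 2: Agent's actual allocation = 119
Step 3: Excess = 119 - 209/3 = 148/3

148/3


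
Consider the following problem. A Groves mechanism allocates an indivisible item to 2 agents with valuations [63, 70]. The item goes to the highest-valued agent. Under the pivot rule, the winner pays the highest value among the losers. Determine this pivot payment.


Step 1: The efficient winner is agent 1 with value 70
Step 2: Other agents' values: [63]
Step 3: Pivot payment = max(others) = 63
Step 4: The winner pays 63

63


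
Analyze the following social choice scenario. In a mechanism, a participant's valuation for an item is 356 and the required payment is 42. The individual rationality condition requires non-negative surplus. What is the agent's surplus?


Step 1: Surplus = value - payment = 356 - 42 = 314
Step 2: IR is satisfied (surplus >= 0)

314


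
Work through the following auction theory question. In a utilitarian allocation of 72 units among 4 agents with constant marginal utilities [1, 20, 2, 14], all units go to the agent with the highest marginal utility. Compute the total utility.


Step 1: The marginal utilities are [1, 20, 2, 14]
Step 2: The highest marginal utility is 20
Step 3: All 72 units go to that agent
Step 4: Total utility = 20 * 72 = 1440

1440


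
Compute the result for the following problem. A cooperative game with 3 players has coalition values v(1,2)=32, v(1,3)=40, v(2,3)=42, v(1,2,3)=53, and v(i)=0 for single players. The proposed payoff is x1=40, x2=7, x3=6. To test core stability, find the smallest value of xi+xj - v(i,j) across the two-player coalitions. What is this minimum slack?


Step 1: Slack for coalition (1,2): x1+x2 - v12 = 47 - 32 = 15
Step 2: Slack for coalition (1,3): x1+x3 - v13 = 46 - 40 = 6
Step 3: Slack for coalition (2,3): x2+x3 - v23 = 13 - 42 = -29
Step 4: Minimum slack = min(15, 6, -29) = -29, attained by (2,3); coalition (2,3) can block (slack < 0), so the allocation is not in the core

-29


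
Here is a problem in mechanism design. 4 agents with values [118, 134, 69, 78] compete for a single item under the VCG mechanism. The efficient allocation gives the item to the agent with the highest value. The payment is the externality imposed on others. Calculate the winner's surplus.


Step 1: The winner is the agent with the highest value: agent 1 with value 134
Step 2: Values of other agents: [118, 69, 78]
Step 3: VCG payment = max of others' values = 118
Step 4: Surplus = 134 - 118 = 16

16


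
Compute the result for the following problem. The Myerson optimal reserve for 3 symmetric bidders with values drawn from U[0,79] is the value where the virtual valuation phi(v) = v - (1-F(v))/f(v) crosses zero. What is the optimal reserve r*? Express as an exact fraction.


Step 1: For U[0,79], F(v) = v/79 and f(v) = 1/79
Step 2: phi(v) = v - (1 - v/79)/(1/79) = v - (79 - v) = 2v - 79
Step 3: Set phi(r*) = 0: 2r* - 79 = 0
Step 4: r* = 79/2 (the number of bidders n = 3 does not enter)

79/2


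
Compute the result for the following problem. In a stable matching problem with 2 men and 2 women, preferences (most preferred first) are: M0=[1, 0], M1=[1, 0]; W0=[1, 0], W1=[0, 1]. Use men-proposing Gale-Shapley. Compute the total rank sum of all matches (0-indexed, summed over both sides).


Step 1: Run Gale-Shapley (men propose, women hold best offer):
  M0 proposes to W1; she accepts
  M1 proposes to W1; rejected
  M1 proposes to W0; she accepts
Step 2: Final matching: W0-M1, W1-M0
Step 3: 0-indexed ranks (man's rank of his match, then woman's): 1 + 0 + 0 + 0
Step 4: Total rank sum = 1

1


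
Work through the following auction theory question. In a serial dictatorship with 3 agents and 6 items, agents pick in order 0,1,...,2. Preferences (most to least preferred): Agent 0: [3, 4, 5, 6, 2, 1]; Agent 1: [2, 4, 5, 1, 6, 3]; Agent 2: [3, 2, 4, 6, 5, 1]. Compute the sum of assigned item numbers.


Step 1: Agent 0 picks item 3
Step 2: Agent 1 picks item 2
Step 3: Agent 2 picks item 4
Step 4: Sum = 3 + 2 + 4 = 9

9


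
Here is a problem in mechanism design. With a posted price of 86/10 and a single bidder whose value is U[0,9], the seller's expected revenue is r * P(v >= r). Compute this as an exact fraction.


Step 1: Posted price r = 43/5, value support [0,9]
Step 2: P(v >= r) = (9 - 43/5)/9 = 2/45
Step 3: Expected revenue = r * P(v >= r) = 43/5 * 2/45
Step 4: Revenue = 86/225

86/225


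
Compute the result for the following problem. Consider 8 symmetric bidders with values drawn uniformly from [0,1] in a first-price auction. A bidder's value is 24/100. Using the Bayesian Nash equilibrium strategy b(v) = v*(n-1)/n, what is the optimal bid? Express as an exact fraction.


Step 1: The symmetric BNE bidding function is b(v) = v * (n-1) / n
Step 2: Substitute v = 6/25 and n = 8
Step 3: b = 6/25 * 7/8
Step 4: b = 21/100

21/100


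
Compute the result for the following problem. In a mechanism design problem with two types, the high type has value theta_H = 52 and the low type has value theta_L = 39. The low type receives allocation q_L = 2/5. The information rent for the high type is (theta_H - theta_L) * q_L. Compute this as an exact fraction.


Step 1: theta_H - theta_L = 52 - 39 = 13
Step 2: Information rent = (theta_H - theta_L) * q_L
Step 3: = 13 * 2/5
Step 4: = 26/5

26/5


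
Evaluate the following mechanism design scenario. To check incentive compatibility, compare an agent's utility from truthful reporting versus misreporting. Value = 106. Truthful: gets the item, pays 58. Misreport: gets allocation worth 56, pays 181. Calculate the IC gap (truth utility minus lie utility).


Step 1: U(truth) = value - payment = 106 - 58 = 48
Step 2: U(lie) = allocation - payment = 56 - 181 = -125
Step 3: IC gap = 48 - (-125) = 173

173


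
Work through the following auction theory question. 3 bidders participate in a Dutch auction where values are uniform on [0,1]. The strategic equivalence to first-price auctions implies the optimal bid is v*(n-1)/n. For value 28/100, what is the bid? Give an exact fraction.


Step 1: Dutch auctions are strategically equivalent to first-price auctions
Step 2: The equilibrium bid is b(v) = v*(n-1)/n
Step 3: b = 7/25 * 2/3
Step 4: b = 14/75

14/75


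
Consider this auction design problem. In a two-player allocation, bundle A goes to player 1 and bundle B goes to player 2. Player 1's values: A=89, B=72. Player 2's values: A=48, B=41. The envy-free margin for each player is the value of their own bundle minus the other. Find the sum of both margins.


Step 1: Player 1's margin = v1(A) - v1(B) = 89 - 72 = 17
Step 2: Player 2's margin = v2(B) - v2(A) = 41 - 48 = -7
Step 3: Total margin = 17 + -7 = 10

10


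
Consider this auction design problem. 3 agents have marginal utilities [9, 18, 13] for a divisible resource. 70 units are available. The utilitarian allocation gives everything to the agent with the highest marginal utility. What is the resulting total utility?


Step 1: The marginal utilities are [9, 18, 13]
Step 2: The highest marginal utility is 18
Step 3: All 70 units go to that agent
Step 4: Total utility = 18 * 70 = 1260

1260


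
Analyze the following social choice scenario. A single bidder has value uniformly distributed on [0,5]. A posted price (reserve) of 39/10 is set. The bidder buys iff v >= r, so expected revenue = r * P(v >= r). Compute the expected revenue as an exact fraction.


Step 1: Posted price r = 39/10, value support [0,5]
Step 2: P(v >= r) = (5 - 39/10)/5 = 11/50
Step 3: Expected revenue = r * P(v >= r) = 39/10 * 11/50
Step 4: Revenue = 429/500

429/500


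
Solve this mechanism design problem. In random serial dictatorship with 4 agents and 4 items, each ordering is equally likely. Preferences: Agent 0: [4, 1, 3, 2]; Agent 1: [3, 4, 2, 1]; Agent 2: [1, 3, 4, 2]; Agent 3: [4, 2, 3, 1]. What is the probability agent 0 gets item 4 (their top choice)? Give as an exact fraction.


Step 1: Agent 0 wants item 4
Step 2: There are 24 possible orderings of agents
Step 3: In 12 orderings, agent 0 gets item 4
Step 4: Probability = 12/24 = 1/2

1/2


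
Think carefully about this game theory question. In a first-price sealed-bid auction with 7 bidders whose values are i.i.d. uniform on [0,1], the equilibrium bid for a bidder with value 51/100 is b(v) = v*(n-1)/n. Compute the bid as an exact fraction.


Step 1: The symmetric BNE bidding function is b(v) = v * (n-1) / n
Step 2: Substitute v = 51/100 and n = 7
Step 3: b = 51/100 * 6/7
Step 4: b = 153/350

153/350
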